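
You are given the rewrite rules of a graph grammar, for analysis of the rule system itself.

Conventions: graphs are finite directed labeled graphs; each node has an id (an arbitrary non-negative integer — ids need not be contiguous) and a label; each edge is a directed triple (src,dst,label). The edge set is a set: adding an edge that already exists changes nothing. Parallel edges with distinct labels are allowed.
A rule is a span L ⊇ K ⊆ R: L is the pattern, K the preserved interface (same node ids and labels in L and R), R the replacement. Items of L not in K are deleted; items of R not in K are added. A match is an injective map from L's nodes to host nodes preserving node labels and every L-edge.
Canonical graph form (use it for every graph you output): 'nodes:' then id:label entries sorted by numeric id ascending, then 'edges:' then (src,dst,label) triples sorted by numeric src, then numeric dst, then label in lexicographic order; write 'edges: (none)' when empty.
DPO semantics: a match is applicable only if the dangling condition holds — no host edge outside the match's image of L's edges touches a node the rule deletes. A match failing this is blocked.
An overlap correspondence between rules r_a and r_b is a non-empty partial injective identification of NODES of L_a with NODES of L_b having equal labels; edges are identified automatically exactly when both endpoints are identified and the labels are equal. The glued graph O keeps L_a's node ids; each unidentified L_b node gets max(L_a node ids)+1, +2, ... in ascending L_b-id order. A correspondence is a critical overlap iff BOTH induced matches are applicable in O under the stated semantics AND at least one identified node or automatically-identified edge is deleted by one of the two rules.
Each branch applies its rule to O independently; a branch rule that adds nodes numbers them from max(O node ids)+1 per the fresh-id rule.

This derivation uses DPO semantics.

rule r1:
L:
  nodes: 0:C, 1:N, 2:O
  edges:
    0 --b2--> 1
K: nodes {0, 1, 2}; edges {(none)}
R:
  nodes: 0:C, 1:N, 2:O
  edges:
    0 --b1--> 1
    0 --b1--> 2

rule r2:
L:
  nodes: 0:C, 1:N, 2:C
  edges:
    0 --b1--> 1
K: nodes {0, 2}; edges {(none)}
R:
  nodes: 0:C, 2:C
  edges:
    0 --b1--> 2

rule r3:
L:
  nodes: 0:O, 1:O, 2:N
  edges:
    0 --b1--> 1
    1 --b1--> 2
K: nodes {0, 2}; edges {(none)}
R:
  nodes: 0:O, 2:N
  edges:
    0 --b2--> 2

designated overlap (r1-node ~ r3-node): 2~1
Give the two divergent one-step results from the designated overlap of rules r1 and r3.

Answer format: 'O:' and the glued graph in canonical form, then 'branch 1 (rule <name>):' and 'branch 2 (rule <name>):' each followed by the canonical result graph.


O:
nodes: 0:C, 1:N, 2:O, 3:O, 4:N
edges: (0,1,b2); (2,4,b1); (3,2,b1)
branch 1 (rule r1):
nodes: 0:C, 1:N, 2:O, 3:O, 4:N
edges: (0,1,b1); (0,2,b1); (2,4,b1); (3,2,b1)
branch 2 (rule r3):
nodes: 0:C, 1:N, 3:O, 4:N
edges: (0,1,b2); (3,4,b2)


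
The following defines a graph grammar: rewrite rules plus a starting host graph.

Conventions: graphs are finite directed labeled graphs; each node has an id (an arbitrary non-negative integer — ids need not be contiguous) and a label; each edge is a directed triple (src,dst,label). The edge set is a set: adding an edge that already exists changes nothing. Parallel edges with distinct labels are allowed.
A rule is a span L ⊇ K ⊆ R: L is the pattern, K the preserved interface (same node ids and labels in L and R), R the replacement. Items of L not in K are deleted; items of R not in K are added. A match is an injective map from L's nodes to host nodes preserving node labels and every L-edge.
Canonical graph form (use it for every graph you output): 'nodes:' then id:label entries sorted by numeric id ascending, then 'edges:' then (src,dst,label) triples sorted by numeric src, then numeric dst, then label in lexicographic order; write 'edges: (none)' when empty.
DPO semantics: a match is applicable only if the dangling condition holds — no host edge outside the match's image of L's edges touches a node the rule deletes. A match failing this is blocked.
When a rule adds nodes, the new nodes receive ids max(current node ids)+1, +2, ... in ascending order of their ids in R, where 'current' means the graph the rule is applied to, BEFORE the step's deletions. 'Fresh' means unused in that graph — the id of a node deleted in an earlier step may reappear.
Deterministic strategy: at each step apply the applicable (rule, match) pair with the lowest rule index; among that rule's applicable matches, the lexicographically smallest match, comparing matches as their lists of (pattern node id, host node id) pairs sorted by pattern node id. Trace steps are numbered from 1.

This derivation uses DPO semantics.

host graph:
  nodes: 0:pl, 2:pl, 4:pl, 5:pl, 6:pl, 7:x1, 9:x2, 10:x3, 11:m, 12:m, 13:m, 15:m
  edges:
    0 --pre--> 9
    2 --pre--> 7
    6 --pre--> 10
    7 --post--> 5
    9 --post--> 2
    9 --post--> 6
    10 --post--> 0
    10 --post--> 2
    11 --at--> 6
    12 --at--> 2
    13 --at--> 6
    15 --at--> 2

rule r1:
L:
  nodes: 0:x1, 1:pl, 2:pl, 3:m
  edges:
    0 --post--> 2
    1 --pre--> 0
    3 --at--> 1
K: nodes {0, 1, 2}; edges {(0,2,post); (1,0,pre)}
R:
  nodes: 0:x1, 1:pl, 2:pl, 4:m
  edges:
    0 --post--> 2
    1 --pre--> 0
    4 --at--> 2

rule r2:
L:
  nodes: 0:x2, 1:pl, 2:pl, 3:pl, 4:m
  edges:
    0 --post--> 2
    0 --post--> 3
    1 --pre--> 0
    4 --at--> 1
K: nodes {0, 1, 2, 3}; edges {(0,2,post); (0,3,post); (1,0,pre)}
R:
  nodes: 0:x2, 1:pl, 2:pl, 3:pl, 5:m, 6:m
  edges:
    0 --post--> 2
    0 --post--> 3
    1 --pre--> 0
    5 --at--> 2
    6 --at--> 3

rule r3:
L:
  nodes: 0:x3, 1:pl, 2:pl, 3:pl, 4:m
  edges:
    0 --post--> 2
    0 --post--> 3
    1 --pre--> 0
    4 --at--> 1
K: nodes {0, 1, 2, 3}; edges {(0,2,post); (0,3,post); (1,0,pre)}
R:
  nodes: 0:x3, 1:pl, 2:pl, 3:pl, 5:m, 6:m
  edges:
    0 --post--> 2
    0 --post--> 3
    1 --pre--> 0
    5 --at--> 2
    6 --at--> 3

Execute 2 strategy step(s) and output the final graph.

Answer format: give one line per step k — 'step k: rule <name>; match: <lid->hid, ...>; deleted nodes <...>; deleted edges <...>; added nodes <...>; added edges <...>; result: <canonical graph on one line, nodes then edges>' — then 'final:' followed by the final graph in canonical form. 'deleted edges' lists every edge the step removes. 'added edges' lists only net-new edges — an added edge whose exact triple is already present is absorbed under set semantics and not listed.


step 1: rule r1; match: 0->7, 1->2, 2->5, 3->12; deleted nodes 12; deleted edges (12,2,at); added nodes 16; added edges (16,5,at); result: nodes: 0:pl, 2:pl, 4:pl, 5:pl, 6:pl, 7:x1, 9:x2, 10:x3, 11:m, 13:m, 15:m, 16:m edges: (0,9,pre); (2,7,pre); (6,10,pre); (7,5,post); (9,2,post); (9,6,post); (10,0,post); (10,2,post); (11,6,at); (13,6,at); (15,2,at); (16,5,at)
step 2: rule r1; match: 0->7, 1->2, 2->5, 3->15; deleted nodes 15; deleted edges (15,2,at); added nodes 17; added edges (17,5,at); result: nodes: 0:pl, 2:pl, 4:pl, 5:pl, 6:pl, 7:x1, 9:x2, 10:x3, 11:m, 13:m, 16:m, 17:m edges: (0,9,pre); (2,7,pre); (6,10,pre); (7,5,post); (9,2,post); (9,6,post); (10,0,post); (10,2,post); (11,6,at); (13,6,at); (16,5,at); (17,5,at)
final:
nodes: 0:pl, 2:pl, 4:pl, 5:pl, 6:pl, 7:x1, 9:x2, 10:x3, 11:m, 13:m, 16:m, 17:m
edges: (0,9,pre); (2,7,pre); (6,10,pre); (7,5,post); (9,2,post); (9,6,post); (10,0,post); (10,2,post); (11,6,at); (13,6,at); (16,5,at); (17,5,at)


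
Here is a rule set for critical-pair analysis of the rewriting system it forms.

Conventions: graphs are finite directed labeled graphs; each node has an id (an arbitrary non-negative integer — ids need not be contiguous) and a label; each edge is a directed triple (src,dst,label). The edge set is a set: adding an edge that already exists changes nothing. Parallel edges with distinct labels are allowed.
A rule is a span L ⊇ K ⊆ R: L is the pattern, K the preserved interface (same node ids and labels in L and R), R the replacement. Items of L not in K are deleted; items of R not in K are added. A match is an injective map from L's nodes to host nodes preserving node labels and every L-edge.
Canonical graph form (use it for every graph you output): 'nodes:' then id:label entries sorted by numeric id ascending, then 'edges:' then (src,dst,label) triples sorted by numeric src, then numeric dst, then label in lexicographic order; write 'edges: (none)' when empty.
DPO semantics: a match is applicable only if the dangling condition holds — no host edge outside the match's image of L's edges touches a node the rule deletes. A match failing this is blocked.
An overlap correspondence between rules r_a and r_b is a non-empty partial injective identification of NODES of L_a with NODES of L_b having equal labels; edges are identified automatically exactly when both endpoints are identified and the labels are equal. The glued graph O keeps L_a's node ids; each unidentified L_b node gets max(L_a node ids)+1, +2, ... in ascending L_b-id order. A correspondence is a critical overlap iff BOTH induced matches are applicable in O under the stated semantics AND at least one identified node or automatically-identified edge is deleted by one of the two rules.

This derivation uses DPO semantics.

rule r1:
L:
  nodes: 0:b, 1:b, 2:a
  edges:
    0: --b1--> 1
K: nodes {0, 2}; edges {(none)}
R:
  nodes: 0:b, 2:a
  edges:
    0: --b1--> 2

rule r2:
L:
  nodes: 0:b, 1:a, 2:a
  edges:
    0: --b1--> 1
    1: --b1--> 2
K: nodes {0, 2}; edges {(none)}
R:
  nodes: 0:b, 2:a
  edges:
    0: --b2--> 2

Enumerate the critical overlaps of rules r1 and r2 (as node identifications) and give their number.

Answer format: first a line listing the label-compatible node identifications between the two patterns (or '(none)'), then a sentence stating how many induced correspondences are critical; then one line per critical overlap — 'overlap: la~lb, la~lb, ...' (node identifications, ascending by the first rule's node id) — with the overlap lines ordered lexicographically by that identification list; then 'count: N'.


label-compatible node identifications between L(r1) and L(r2): 0~0, 1~0, 2~1, 2~2
2 of the induced correspondences are critical overlaps of r1 and r2.
overlap: 0~0, 2~1
overlap: 2~1
count: 2


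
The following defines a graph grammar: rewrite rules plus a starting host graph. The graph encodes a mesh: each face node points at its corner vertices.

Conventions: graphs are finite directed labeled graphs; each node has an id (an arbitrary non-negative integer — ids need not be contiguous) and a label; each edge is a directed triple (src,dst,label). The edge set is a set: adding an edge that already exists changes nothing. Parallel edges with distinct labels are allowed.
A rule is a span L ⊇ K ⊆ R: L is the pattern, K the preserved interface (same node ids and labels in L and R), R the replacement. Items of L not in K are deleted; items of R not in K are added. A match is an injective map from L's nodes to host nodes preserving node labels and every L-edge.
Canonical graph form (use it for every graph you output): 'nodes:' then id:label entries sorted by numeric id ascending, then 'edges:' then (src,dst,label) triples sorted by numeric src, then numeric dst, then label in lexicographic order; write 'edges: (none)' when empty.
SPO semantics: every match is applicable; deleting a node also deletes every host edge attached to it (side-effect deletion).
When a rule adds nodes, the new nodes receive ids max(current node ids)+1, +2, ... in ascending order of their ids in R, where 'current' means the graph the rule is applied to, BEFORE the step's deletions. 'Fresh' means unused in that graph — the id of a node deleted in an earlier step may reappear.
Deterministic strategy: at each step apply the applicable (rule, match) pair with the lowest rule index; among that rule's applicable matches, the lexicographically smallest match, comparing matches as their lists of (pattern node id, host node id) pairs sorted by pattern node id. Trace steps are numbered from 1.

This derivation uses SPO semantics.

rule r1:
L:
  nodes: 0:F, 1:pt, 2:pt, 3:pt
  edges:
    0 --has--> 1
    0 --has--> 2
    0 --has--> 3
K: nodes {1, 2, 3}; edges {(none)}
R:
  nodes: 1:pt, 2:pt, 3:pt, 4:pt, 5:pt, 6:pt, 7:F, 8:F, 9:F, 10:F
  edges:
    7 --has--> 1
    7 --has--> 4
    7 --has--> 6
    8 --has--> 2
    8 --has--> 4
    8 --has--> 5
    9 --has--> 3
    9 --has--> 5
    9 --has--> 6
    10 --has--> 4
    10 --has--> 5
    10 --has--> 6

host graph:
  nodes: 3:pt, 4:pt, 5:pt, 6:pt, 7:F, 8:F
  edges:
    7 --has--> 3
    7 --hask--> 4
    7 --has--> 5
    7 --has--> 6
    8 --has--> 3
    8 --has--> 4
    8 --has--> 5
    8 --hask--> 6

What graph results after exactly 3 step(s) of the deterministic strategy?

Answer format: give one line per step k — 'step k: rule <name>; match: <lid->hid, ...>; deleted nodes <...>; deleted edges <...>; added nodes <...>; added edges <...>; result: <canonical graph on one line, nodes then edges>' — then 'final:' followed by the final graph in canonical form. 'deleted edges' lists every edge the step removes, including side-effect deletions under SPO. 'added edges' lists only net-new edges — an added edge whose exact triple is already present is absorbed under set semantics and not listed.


step 1: rule r1; match: 0->7, 1->3, 2->5, 3->6; deleted nodes 7; deleted edges (7,3,has); (7,4,hask); (7,5,has); (7,6,has); added nodes 9, 10, 11, 12, 13, 14, 15; added edges (12,3,has); (12,9,has); (12,11,has); (13,5,has); (13,9,has); (13,10,has); (14,6,has); (14,10,has); (14,11,has); (15,9,has); (15,10,has); (15,11,has); result: nodes: 3:pt, 4:pt, 5:pt, 6:pt, 8:F, 9:pt, 10:pt, 11:pt, 12:F, 13:F, 14:F, 15:F edges: (8,3,has); (8,4,has); (8,5,has); (8,6,hask); (12,3,has); (12,9,has); (12,11,has); (13,5,has); (13,9,has); (13,10,has); (14,6,has); (14,10,has); (14,11,has); (15,9,has); (15,10,has); (15,11,has)
step 2: rule r1; match: 0->8, 1->3, 2->4, 3->5; deleted nodes 8; deleted edges (8,3,has); (8,4,has); (8,5,has); (8,6,hask); added nodes 16, 17, 18, 19, 20, 21, 22; added edges (19,3,has); (19,16,has); (19,18,has); (20,4,has); (20,16,has); (20,17,has); (21,5,has); (21,17,has); (21,18,has); (22,16,has); (22,17,has); (22,18,has); result: nodes: 3:pt, 4:pt, 5:pt, 6:pt, 9:pt, 10:pt, 11:pt, 12:F, 13:F, 14:F, 15:F, 16:pt, 17:pt, 18:pt, 19:F, 20:F, 21:F, 22:F edges: (12,3,has); (12,9,has); (12,11,has); (13,5,has); (13,9,has); (13,10,has); (14,6,has); (14,10,has); (14,11,has); (15,9,has); (15,10,has); (15,11,has); (19,3,has); (19,16,has); (19,18,has); (20,4,has); (20,16,has); (20,17,has); (21,5,has); (21,17,has); (21,18,has); (22,16,has); (22,17,has); (22,18,has)
step 3: rule r1; match: 0->12, 1->3, 2->9, 3->11; deleted nodes 12; deleted edges (12,3,has); (12,9,has); (12,11,has); added nodes 23, 24, 25, 26, 27, 28, 29; added edges (26,3,has); (26,23,has); (26,25,has); (27,9,has); (27,23,has); (27,24,has); (28,11,has); (28,24,has); (28,25,has); (29,23,has); (29,24,has); (29,25,has); result: nodes: 3:pt, 4:pt, 5:pt, 6:pt, 9:pt, 10:pt, 11:pt, 13:F, 14:F, 15:F, 16:pt, 17:pt, 18:pt, 19:F, 20:F, 21:F, 22:F, 23:pt, 24:pt, 25:pt, 26:F, 27:F, 28:F, 29:F edges: (13,5,has); (13,9,has); (13,10,has); (14,6,has); (14,10,has); (14,11,has); (15,9,has); (15,10,has); (15,11,has); (19,3,has); (19,16,has); (19,18,has); (20,4,has); (20,16,has); (20,17,has); (21,5,has); (21,17,has); (21,18,has); (22,16,has); (22,17,has); (22,18,has); (26,3,has); (26,23,has); (26,25,has); (27,9,has); (27,23,has); (27,24,has); (28,11,has); (28,24,has); (28,25,has); (29,23,has); (29,24,has); (29,25,has)
final:
nodes: 3:pt, 4:pt, 5:pt, 6:pt, 9:pt, 10:pt, 11:pt, 13:F, 14:F, 15:F, 16:pt, 17:pt, 18:pt, 19:F, 20:F, 21:F, 22:F, 23:pt, 24:pt, 25:pt, 26:F, 27:F, 28:F, 29:F
edges: (13,5,has); (13,9,has); (13,10,has); (14,6,has); (14,10,has); (14,11,has); (15,9,has); (15,10,has); (15,11,has); (19,3,has); (19,16,has); (19,18,has); (20,4,has); (20,16,has); (20,17,has); (21,5,has); (21,17,has); (21,18,has); (22,16,has); (22,17,has); (22,18,has); (26,3,has); (26,23,has); (26,25,has); (27,9,has); (27,23,has); (27,24,has); (28,11,has); (28,24,has); (28,25,has); (29,23,has); (29,24,has); (29,25,has)


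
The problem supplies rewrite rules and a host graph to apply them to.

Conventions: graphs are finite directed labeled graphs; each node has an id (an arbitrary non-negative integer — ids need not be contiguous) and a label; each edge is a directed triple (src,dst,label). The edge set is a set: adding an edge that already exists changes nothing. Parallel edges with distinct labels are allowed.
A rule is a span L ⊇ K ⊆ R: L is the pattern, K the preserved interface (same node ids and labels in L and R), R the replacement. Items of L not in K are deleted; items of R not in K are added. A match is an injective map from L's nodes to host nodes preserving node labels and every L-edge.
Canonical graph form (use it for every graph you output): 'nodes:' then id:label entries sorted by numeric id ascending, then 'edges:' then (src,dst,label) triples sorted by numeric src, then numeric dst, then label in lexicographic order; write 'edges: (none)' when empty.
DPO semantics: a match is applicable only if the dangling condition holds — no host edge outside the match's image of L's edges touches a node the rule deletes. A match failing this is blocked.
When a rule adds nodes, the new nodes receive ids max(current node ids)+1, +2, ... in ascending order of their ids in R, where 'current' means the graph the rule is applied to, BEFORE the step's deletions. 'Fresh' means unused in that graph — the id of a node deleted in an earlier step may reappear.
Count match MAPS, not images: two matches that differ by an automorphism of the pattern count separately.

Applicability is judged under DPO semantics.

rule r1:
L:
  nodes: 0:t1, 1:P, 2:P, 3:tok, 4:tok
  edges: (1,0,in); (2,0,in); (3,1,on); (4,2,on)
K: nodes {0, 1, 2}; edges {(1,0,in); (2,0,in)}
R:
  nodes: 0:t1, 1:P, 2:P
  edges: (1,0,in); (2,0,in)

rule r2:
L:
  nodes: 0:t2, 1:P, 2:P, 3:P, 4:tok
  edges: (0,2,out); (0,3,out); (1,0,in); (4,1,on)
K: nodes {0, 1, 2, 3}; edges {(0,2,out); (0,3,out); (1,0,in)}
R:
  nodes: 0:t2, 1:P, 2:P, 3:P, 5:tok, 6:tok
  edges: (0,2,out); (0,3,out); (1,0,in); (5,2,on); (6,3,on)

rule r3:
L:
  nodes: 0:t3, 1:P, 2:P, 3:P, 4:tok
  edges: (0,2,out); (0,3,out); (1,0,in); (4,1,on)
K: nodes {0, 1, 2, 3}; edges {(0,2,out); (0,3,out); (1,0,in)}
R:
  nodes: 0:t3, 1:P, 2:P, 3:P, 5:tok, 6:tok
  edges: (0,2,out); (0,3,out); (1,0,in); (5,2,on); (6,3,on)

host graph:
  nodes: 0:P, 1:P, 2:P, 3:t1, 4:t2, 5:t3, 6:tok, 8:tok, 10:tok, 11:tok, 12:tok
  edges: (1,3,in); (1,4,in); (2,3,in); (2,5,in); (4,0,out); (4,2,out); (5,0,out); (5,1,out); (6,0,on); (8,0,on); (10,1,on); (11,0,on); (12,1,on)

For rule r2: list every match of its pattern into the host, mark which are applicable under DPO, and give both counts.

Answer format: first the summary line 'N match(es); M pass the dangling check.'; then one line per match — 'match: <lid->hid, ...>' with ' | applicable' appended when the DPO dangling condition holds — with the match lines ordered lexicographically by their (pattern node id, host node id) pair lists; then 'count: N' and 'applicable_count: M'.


4 match(es); 4 pass the dangling check.
match: 0->4, 1->1, 2->0, 3->2, 4->10 | applicable
match: 0->4, 1->1, 2->0, 3->2, 4->12 | applicable
match: 0->4, 1->1, 2->2, 3->0, 4->10 | applicable
match: 0->4, 1->1, 2->2, 3->0, 4->12 | applicable
count: 4
applicable_count: 4


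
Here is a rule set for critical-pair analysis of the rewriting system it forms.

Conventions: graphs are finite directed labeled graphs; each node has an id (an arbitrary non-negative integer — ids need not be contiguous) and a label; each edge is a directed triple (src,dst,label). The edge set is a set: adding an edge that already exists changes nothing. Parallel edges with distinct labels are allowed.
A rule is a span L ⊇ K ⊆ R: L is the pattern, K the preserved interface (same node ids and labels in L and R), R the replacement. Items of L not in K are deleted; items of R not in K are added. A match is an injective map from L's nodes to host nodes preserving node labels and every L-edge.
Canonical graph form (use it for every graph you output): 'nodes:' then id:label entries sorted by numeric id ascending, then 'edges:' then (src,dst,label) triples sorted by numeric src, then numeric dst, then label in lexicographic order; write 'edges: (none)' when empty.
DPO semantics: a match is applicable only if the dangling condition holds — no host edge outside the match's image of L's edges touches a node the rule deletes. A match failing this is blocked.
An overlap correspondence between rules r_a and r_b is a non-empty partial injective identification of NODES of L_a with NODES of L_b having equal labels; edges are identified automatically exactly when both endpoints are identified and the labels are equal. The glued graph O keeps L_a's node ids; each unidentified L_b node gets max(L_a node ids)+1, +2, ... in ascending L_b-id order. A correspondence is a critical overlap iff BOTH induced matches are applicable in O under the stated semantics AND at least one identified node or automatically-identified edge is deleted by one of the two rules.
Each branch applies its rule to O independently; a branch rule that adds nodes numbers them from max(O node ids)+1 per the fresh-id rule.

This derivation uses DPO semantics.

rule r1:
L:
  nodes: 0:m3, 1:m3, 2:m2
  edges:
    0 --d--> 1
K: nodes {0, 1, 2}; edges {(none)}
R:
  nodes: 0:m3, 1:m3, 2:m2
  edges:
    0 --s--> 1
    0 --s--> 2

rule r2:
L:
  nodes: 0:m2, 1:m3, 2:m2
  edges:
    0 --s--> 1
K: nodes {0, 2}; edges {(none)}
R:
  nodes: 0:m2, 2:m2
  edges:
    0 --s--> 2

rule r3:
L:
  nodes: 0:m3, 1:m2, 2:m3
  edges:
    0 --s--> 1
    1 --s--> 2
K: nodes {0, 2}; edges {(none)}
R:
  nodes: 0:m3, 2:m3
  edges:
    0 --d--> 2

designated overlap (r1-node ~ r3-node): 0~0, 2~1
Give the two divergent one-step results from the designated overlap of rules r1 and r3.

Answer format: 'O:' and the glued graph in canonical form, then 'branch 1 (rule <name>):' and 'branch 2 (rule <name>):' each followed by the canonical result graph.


O:
nodes: 0:m3, 1:m3, 2:m2, 3:m3
edges: (0,1,d); (0,2,s); (2,3,s)
branch 1 (rule r1):
nodes: 0:m3, 1:m3, 2:m2, 3:m3
edges: (0,1,s); (0,2,s); (2,3,s)
branch 2 (rule r3):
nodes: 0:m3, 1:m3, 3:m3
edges: (0,1,d); (0,3,d)


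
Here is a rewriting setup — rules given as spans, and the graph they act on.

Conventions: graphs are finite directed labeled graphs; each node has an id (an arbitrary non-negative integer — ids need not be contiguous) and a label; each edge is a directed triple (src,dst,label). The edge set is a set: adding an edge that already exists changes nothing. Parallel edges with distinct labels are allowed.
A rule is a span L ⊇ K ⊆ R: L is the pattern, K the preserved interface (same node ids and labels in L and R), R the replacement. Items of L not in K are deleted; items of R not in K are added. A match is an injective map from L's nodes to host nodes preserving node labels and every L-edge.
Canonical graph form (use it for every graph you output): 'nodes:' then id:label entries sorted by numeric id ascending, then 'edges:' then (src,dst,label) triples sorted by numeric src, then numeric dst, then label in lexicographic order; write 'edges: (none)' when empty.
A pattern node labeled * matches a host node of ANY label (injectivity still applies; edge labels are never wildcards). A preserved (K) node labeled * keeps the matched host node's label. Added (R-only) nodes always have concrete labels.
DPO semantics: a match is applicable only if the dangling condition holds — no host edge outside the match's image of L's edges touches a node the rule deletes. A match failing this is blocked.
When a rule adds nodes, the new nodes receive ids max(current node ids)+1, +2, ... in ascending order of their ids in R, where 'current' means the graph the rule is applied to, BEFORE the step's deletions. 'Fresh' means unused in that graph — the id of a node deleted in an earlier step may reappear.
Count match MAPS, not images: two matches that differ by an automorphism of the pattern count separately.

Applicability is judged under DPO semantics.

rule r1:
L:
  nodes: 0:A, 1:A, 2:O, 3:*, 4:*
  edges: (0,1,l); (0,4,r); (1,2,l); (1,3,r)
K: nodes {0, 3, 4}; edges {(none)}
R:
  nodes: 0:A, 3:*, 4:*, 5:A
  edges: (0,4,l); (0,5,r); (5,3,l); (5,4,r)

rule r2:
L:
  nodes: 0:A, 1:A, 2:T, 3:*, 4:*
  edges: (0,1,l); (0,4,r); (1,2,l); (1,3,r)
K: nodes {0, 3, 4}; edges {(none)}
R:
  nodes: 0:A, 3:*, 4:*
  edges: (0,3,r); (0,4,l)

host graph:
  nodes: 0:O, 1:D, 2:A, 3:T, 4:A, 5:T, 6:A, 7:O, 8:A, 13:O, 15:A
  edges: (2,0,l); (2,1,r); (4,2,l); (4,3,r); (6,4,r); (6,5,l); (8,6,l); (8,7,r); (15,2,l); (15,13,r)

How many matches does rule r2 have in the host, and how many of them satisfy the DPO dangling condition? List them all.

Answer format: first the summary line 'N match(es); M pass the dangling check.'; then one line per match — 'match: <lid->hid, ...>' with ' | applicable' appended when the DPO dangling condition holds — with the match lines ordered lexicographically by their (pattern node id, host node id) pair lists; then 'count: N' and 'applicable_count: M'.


1 match(es); 1 pass the dangling check.
match: 0->8, 1->6, 2->5, 3->4, 4->7 | applicable
count: 1
applicable_count: 1


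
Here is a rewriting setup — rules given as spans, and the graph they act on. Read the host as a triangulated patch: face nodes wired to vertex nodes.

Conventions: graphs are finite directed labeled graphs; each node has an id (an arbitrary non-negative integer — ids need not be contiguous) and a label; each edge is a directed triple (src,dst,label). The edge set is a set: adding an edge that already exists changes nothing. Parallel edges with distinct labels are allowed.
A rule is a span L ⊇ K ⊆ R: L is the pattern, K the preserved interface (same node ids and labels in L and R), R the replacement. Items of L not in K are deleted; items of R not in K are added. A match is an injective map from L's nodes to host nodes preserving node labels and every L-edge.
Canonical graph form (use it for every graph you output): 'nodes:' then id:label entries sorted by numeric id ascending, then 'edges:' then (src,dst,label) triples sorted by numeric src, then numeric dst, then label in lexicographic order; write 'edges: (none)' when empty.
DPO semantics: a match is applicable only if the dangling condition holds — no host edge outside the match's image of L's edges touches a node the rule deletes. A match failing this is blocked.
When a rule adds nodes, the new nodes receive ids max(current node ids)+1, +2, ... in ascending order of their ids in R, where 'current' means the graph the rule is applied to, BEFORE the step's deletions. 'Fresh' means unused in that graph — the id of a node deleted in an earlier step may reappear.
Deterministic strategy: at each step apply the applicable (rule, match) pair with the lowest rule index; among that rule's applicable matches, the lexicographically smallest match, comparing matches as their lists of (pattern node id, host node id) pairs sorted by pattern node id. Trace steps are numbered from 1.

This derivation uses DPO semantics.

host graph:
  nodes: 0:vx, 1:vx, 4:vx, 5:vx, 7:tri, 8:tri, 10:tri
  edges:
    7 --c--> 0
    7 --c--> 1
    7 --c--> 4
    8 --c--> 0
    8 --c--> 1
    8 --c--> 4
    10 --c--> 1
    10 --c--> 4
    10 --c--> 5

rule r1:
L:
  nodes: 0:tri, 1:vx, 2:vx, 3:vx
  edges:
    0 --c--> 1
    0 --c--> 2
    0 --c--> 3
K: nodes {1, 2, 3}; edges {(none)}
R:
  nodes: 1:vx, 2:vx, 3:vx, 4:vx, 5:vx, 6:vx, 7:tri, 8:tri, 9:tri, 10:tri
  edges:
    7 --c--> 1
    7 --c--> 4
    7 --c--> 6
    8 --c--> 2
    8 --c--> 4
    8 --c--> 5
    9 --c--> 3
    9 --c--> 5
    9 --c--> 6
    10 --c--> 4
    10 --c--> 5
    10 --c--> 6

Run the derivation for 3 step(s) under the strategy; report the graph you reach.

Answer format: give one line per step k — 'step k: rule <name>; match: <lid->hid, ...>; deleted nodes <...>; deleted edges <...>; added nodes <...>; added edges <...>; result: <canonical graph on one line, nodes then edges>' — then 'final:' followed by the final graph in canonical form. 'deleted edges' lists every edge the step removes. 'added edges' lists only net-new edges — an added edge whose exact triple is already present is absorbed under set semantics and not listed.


step 1: rule r1; match: 0->7, 1->0, 2->1, 3->4; deleted nodes 7; deleted edges (7,0,c); (7,1,c); (7,4,c); added nodes 11, 12, 13, 14, 15, 16, 17; added edges (14,0,c); (14,11,c); (14,13,c); (15,1,c); (15,11,c); (15,12,c); (16,4,c); (16,12,c); (16,13,c); (17,11,c); (17,12,c); (17,13,c); result: nodes: 0:vx, 1:vx, 4:vx, 5:vx, 8:tri, 10:tri, 11:vx, 12:vx, 13:vx, 14:tri, 15:tri, 16:tri, 17:tri edges: (8,0,c); (8,1,c); (8,4,c); (10,1,c); (10,4,c); (10,5,c); (14,0,c); (14,11,c); (14,13,c); (15,1,c); (15,11,c); (15,12,c); (16,4,c); (16,12,c); (16,13,c); (17,11,c); (17,12,c); (17,13,c)
step 2: rule r1; match: 0->8, 1->0, 2->1, 3->4; deleted nodes 8; deleted edges (8,0,c); (8,1,c); (8,4,c); added nodes 18, 19, 20, 21, 22, 23, 24; added edges (21,0,c); (21,18,c); (21,20,c); (22,1,c); (22,18,c); (22,19,c); (23,4,c); (23,19,c); (23,20,c); (24,18,c); (24,19,c); (24,20,c); result: nodes: 0:vx, 1:vx, 4:vx, 5:vx, 10:tri, 11:vx, 12:vx, 13:vx, 14:tri, 15:tri, 16:tri, 17:tri, 18:vx, 19:vx, 20:vx, 21:tri, 22:tri, 23:tri, 24:tri edges: (10,1,c); (10,4,c); (10,5,c); (14,0,c); (14,11,c); (14,13,c); (15,1,c); (15,11,c); (15,12,c); (16,4,c); (16,12,c); (16,13,c); (17,11,c); (17,12,c); (17,13,c); (21,0,c); (21,18,c); (21,20,c); (22,1,c); (22,18,c); (22,19,c); (23,4,c); (23,19,c); (23,20,c); (24,18,c); (24,19,c); (24,20,c)
step 3: rule r1; match: 0->10, 1->1, 2->4, 3->5; deleted nodes 10; deleted edges (10,1,c); (10,4,c); (10,5,c); added nodes 25, 26, 27, 28, 29, 30, 31; added edges (28,1,c); (28,25,c); (28,27,c); (29,4,c); (29,25,c); (29,26,c); (30,5,c); (30,26,c); (30,27,c); (31,25,c); (31,26,c); (31,27,c); result: nodes: 0:vx, 1:vx, 4:vx, 5:vx, 11:vx, 12:vx, 13:vx, 14:tri, 15:tri, 16:tri, 17:tri, 18:vx, 19:vx, 20:vx, 21:tri, 22:tri, 23:tri, 24:tri, 25:vx, 26:vx, 27:vx, 28:tri, 29:tri, 30:tri, 31:tri edges: (14,0,c); (14,11,c); (14,13,c); (15,1,c); (15,11,c); (15,12,c); (16,4,c); (16,12,c); (16,13,c); (17,11,c); (17,12,c); (17,13,c); (21,0,c); (21,18,c); (21,20,c); (22,1,c); (22,18,c); (22,19,c); (23,4,c); (23,19,c); (23,20,c); (24,18,c); (24,19,c); (24,20,c); (28,1,c); (28,25,c); (28,27,c); (29,4,c); (29,25,c); (29,26,c); (30,5,c); (30,26,c); (30,27,c); (31,25,c); (31,26,c); (31,27,c)
final:
nodes: 0:vx, 1:vx, 4:vx, 5:vx, 11:vx, 12:vx, 13:vx, 14:tri, 15:tri, 16:tri, 17:tri, 18:vx, 19:vx, 20:vx, 21:tri, 22:tri, 23:tri, 24:tri, 25:vx, 26:vx, 27:vx, 28:tri, 29:tri, 30:tri, 31:tri
edges: (14,0,c); (14,11,c); (14,13,c); (15,1,c); (15,11,c); (15,12,c); (16,4,c); (16,12,c); (16,13,c); (17,11,c); (17,12,c); (17,13,c); (21,0,c); (21,18,c); (21,20,c); (22,1,c); (22,18,c); (22,19,c); (23,4,c); (23,19,c); (23,20,c); (24,18,c); (24,19,c); (24,20,c); (28,1,c); (28,25,c); (28,27,c); (29,4,c); (29,25,c); (29,26,c); (30,5,c); (30,26,c); (30,27,c); (31,25,c); (31,26,c); (31,27,c)


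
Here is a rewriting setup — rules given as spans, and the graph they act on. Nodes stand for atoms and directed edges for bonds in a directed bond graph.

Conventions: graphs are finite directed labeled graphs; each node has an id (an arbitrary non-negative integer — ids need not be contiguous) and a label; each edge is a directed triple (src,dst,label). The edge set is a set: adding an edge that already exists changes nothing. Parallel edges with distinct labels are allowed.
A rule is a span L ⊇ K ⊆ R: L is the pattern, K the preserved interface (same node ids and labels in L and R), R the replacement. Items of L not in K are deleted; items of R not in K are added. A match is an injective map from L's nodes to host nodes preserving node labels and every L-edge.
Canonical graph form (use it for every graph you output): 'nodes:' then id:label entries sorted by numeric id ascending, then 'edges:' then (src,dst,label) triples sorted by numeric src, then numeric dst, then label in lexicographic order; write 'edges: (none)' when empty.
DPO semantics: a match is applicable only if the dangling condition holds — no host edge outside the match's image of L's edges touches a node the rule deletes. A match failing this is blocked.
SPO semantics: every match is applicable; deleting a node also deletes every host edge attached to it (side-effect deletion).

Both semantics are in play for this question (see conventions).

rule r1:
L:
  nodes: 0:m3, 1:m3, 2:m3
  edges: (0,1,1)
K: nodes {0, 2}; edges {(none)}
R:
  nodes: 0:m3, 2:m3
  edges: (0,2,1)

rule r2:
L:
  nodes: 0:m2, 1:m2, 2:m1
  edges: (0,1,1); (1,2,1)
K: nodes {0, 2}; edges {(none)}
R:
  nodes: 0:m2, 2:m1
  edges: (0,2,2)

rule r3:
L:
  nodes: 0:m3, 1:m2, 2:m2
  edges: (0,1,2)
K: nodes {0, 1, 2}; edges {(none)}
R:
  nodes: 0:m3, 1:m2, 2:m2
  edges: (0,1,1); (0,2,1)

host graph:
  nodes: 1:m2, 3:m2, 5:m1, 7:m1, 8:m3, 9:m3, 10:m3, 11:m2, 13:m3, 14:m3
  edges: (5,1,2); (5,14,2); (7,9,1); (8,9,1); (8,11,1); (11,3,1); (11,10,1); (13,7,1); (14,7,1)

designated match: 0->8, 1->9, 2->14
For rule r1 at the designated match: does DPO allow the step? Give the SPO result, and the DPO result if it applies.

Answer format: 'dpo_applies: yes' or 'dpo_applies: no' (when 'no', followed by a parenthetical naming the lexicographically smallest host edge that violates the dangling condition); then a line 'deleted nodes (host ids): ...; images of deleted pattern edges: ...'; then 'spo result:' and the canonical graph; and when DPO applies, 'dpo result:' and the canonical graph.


dpo_applies: no
(the rule deletes node 9, which keeps host edge (7,9,1) outside the match image — the dangling condition fails, DPO blocks; SPO proceeds and side-deletes such edges)
deleted nodes (host ids): 9; images of deleted pattern edges: (8,9,1)
spo result:
nodes: 1:m2, 3:m2, 5:m1, 7:m1, 8:m3, 10:m3, 11:m2, 13:m3, 14:m3
edges: (5,1,2); (5,14,2); (8,11,1); (8,14,1); (11,3,1); (11,10,1); (13,7,1); (14,7,1)


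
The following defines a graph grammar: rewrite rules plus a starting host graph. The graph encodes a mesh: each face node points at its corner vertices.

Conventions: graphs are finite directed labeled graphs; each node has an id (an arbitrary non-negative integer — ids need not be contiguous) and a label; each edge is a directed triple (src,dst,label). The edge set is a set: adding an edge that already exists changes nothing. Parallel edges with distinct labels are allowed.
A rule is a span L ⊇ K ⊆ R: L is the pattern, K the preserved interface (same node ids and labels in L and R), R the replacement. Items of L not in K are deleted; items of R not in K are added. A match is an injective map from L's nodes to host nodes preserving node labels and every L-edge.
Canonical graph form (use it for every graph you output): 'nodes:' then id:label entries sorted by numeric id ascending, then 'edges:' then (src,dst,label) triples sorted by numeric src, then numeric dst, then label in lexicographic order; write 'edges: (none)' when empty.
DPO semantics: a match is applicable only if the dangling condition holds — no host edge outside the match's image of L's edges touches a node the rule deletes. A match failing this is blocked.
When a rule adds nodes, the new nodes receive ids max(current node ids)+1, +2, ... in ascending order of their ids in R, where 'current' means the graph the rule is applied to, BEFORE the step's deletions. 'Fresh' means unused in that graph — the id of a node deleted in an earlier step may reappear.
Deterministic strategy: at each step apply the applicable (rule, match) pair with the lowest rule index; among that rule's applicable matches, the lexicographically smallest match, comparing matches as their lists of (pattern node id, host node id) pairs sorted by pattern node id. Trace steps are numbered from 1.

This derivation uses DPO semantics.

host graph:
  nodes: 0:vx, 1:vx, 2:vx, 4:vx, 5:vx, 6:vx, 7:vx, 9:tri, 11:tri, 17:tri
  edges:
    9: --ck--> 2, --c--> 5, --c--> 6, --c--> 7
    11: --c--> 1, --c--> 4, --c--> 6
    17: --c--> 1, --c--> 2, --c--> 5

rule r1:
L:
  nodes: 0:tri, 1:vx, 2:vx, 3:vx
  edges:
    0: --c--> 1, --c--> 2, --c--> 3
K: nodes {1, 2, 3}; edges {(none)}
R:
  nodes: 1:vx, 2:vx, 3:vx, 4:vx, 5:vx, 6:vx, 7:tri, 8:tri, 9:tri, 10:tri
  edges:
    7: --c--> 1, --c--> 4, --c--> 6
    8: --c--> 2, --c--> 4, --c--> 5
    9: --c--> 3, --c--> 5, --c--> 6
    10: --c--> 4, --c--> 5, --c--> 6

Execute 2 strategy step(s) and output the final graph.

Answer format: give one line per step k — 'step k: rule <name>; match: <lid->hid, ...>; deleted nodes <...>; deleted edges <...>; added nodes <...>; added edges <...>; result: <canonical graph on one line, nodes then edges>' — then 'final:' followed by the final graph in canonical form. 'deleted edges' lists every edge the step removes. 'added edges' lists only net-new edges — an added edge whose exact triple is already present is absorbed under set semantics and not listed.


step 1: rule r1; match: 0->11, 1->1, 2->4, 3->6; deleted nodes 11; deleted edges (11,1,c); (11,4,c); (11,6,c); added nodes 18, 19, 20, 21, 22, 23, 24; added edges (21,1,c); (21,18,c); (21,20,c); (22,4,c); (22,18,c); (22,19,c); (23,6,c); (23,19,c); (23,20,c); (24,18,c); (24,19,c); (24,20,c); result: nodes: 0:vx, 1:vx, 2:vx, 4:vx, 5:vx, 6:vx, 7:vx, 9:tri, 17:tri, 18:vx, 19:vx, 20:vx, 21:tri, 22:tri, 23:tri, 24:tri edges: (9,2,ck); (9,5,c); (9,6,c); (9,7,c); (17,1,c); (17,2,c); (17,5,c); (21,1,c); (21,18,c); (21,20,c); (22,4,c); (22,18,c); (22,19,c); (23,6,c); (23,19,c); (23,20,c); (24,18,c); (24,19,c); (24,20,c)
step 2: rule r1; match: 0->17, 1->1, 2->2, 3->5; deleted nodes 17; deleted edges (17,1,c); (17,2,c); (17,5,c); added nodes 25, 26, 27, 28, 29, 30, 31; added edges (28,1,c); (28,25,c); (28,27,c); (29,2,c); (29,25,c); (29,26,c); (30,5,c); (30,26,c); (30,27,c); (31,25,c); (31,26,c); (31,27,c); result: nodes: 0:vx, 1:vx, 2:vx, 4:vx, 5:vx, 6:vx, 7:vx, 9:tri, 18:vx, 19:vx, 20:vx, 21:tri, 22:tri, 23:tri, 24:tri, 25:vx, 26:vx, 27:vx, 28:tri, 29:tri, 30:tri, 31:tri edges: (9,2,ck); (9,5,c); (9,6,c); (9,7,c); (21,1,c); (21,18,c); (21,20,c); (22,4,c); (22,18,c); (22,19,c); (23,6,c); (23,19,c); (23,20,c); (24,18,c); (24,19,c); (24,20,c); (28,1,c); (28,25,c); (28,27,c); (29,2,c); (29,25,c); (29,26,c); (30,5,c); (30,26,c); (30,27,c); (31,25,c); (31,26,c); (31,27,c)
final:
nodes: 0:vx, 1:vx, 2:vx, 4:vx, 5:vx, 6:vx, 7:vx, 9:tri, 18:vx, 19:vx, 20:vx, 21:tri, 22:tri, 23:tri, 24:tri, 25:vx, 26:vx, 27:vx, 28:tri, 29:tri, 30:tri, 31:tri
edges: (9,2,ck); (9,5,c); (9,6,c); (9,7,c); (21,1,c); (21,18,c); (21,20,c); (22,4,c); (22,18,c); (22,19,c); (23,6,c); (23,19,c); (23,20,c); (24,18,c); (24,19,c); (24,20,c); (28,1,c); (28,25,c); (28,27,c); (29,2,c); (29,25,c); (29,26,c); (30,5,c); (30,26,c); (30,27,c); (31,25,c); (31,26,c); (31,27,c)


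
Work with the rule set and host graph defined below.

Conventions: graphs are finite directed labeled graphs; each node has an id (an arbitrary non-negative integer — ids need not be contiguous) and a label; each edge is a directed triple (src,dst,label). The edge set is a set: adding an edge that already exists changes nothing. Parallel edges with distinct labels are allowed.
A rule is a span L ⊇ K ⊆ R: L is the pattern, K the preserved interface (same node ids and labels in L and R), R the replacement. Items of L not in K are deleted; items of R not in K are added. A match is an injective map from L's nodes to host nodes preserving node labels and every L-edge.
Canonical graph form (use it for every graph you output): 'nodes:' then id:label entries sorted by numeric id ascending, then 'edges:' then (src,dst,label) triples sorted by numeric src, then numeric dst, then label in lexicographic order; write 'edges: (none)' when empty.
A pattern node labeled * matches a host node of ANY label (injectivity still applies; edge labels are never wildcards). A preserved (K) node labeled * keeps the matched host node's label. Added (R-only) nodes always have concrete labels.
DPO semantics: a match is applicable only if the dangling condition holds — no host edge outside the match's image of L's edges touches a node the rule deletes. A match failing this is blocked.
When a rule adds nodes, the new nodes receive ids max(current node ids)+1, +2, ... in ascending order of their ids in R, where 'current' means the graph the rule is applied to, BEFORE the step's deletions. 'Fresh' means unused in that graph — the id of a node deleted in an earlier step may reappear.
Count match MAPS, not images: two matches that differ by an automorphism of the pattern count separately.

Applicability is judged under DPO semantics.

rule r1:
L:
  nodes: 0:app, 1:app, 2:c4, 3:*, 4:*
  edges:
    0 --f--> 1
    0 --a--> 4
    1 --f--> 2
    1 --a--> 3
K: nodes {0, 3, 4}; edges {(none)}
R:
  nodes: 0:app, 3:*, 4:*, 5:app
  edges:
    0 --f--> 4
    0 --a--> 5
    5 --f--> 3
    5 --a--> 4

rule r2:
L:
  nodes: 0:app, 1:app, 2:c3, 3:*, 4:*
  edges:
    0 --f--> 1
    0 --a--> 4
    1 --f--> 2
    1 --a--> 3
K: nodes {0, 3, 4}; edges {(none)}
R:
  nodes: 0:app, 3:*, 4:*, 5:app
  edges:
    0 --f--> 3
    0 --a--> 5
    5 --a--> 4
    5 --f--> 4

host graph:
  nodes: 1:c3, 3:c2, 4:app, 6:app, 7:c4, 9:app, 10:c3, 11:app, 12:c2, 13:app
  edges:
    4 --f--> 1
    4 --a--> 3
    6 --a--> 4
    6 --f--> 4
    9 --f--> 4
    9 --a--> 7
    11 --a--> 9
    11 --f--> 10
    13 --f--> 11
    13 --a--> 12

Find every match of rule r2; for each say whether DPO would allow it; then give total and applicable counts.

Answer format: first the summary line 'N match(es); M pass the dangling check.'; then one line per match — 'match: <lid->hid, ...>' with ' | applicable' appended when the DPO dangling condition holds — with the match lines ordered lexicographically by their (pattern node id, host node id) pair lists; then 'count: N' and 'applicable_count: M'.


2 match(es); 1 pass the dangling check.
match: 0->9, 1->4, 2->1, 3->3, 4->7
match: 0->13, 1->11, 2->10, 3->9, 4->12 | applicable
count: 2
applicable_count: 1
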